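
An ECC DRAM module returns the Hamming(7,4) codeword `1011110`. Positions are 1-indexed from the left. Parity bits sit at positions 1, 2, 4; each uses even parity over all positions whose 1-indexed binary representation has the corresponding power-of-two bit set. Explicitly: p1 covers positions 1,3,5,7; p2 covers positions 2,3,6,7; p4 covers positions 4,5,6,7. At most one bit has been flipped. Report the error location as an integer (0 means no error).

5

s1: b1⊕b3⊕b5⊕b7 = 1⊕1⊕1⊕0 = 1
s2: b2⊕b3⊕b6⊕b7 = 0⊕1⊕1⊕0 = 0
s4: b4⊕b5⊕b6⊕b7 = 1⊕1⊕1⊕0 = 1
Syndrome (s4...s1) = 101 → position 5.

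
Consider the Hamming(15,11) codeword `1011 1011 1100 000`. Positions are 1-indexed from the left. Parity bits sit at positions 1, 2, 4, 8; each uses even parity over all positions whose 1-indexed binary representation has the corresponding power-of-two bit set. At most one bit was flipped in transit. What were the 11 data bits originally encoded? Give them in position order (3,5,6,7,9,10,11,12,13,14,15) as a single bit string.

11011100001

s1: b1⊕b3⊕b5⊕b7⊕b9⊕b11⊕b13⊕b15 = 1⊕1⊕1⊕1⊕1⊕0⊕0⊕0 = 1
s2: b2⊕b3⊕b6⊕b7⊕b10⊕b11⊕b14⊕b15 = 0⊕1⊕0⊕1⊕1⊕0⊕0⊕0 = 1
s4: b4⊕b5⊕b6⊕b7⊕b12⊕b13⊕b14⊕b15 = 1⊕1⊕0⊕1⊕0⊕0⊕0⊕0 = 1
s8: b8⊕b9⊕b10⊕b11⊕b12⊕b13⊕b14⊕b15 = 1⊕1⊕1⊕0⊕0⊕0⊕0⊕0 = 1
Syndrome (s8...s1) = 1111 → position 15.
Flip bit 15: corrected codeword = 101110111100001
Data bits at positions 3,5,6,7,9,10,11,12,13,14,15: 11011100001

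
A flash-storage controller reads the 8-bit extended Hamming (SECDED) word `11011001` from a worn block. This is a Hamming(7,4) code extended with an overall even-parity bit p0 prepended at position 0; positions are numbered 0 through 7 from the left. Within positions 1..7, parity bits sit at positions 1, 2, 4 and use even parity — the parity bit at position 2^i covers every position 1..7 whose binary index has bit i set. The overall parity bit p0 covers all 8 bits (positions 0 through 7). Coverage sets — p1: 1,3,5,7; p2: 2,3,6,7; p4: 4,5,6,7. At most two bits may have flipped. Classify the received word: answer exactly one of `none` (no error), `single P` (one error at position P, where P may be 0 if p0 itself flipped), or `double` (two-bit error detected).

s1: b1⊕b3⊕b5⊕b7 = 1⊕1⊕0⊕1 = 1
s2: b2⊕b3⊕b6⊕b7 = 0⊕1⊕0⊕1 = 0
s4: b4⊕b5⊕b6⊕b7 = 1⊕0⊕0⊕1 = 0
Syndrome (s4...s1) = 001 → position 1.
Overall parity (XOR of all 8 bits, including p0): 1⊕1⊕0⊕1⊕1⊕0⊕0⊕1 = 1
Overall=1, syndrome position=1 → single-bit error at position 1.

single 1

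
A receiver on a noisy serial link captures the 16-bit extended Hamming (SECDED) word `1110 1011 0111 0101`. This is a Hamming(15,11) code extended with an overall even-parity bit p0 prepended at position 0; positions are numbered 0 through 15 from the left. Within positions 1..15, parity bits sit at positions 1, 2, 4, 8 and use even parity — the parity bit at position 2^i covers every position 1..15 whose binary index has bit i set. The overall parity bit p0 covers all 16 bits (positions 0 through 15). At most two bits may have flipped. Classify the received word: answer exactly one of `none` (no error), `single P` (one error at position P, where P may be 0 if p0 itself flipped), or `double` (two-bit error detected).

s1: b1⊕b3⊕b5⊕b7⊕b9⊕b11⊕b13⊕b15 = 1⊕0⊕0⊕1⊕1⊕1⊕1⊕1 = 0
s2: b2⊕b3⊕b6⊕b7⊕b10⊕b11⊕b14⊕b15 = 1⊕0⊕1⊕1⊕1⊕1⊕0⊕1 = 0
s4: b4⊕b5⊕b6⊕b7⊕b12⊕b13⊕b14⊕b15 = 1⊕0⊕1⊕1⊕0⊕1⊕0⊕1 = 1
s8: b8⊕b9⊕b10⊕b11⊕b12⊕b13⊕b14⊕b15 = 0⊕1⊕1⊕1⊕0⊕1⊕0⊕1 = 1
Syndrome (s8...s1) = 1100 → position 12.
Overall parity (XOR of all 16 bits, including p0): 1⊕1⊕1⊕0⊕1⊕0⊕1⊕1⊕0⊕1⊕1⊕1⊕0⊕1⊕0⊕1 = 1
Overall=1, syndrome position=12 → single-bit error at position 12.

single 12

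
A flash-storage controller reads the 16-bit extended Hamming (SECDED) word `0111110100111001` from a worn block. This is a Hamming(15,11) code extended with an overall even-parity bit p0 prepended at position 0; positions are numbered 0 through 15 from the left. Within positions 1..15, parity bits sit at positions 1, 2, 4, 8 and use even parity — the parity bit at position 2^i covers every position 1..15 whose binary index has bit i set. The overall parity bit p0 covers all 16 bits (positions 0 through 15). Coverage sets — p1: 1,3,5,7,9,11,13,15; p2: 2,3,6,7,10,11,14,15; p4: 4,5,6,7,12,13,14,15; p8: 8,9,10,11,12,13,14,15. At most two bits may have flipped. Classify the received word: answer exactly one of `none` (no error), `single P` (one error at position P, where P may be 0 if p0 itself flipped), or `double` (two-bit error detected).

double

s1: b1⊕b3⊕b5⊕b7⊕b9⊕b11⊕b13⊕b15 = 1⊕1⊕1⊕1⊕0⊕1⊕0⊕1 = 0
s2: b2⊕b3⊕b6⊕b7⊕b10⊕b11⊕b14⊕b15 = 1⊕1⊕0⊕1⊕1⊕1⊕0⊕1 = 0
s4: b4⊕b5⊕b6⊕b7⊕b12⊕b13⊕b14⊕b15 = 1⊕1⊕0⊕1⊕1⊕0⊕0⊕1 = 1
s8: b8⊕b9⊕b10⊕b11⊕b12⊕b13⊕b14⊕b15 = 0⊕0⊕1⊕1⊕1⊕0⊕0⊕1 = 0
Syndrome (s8...s1) = 0100 → position 4.
Overall parity (XOR of all 16 bits, including p0): 0⊕1⊕1⊕1⊕1⊕1⊕0⊕1⊕0⊕0⊕1⊕1⊕1⊕0⊕0⊕1 = 0
Overall=0, syndrome position=4 → double-bit error detected (uncorrectable).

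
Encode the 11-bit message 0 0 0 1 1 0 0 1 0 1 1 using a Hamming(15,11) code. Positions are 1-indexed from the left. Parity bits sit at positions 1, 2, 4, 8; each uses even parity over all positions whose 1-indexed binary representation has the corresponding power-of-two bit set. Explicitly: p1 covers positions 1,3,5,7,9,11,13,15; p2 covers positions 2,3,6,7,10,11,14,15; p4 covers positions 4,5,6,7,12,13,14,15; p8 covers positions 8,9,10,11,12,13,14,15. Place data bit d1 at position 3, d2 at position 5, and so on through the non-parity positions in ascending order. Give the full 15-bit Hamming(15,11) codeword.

Place data bits at non-power-of-two positions: b3=0, b5=0, b6=0, b7=1, b9=1, b10=0, b11=0, b12=1, b13=0, b14=1, b15=1.
p1 = XOR of data positions {3,5,7,9,11,13,15} = 0⊕0⊕1⊕1⊕0⊕0⊕1 = 1
p2 = XOR of data positions {3,6,7,10,11,14,15} = 0⊕0⊕1⊕0⊕0⊕1⊕1 = 1
p4 = XOR of data positions {5,6,7,12,13,14,15} = 0⊕0⊕1⊕1⊕0⊕1⊕1 = 0
p8 = XOR of data positions {9,10,11,12,13,14,15} = 1⊕0⊕0⊕1⊕0⊕1⊕1 = 0
Codeword b1..b15 = 110000101001011

110000101001011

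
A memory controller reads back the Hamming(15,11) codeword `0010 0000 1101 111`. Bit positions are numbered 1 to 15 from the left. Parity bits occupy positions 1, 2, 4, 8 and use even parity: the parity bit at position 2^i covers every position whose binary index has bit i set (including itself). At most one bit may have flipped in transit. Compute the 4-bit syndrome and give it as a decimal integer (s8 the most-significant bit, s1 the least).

s1: b1⊕b3⊕b5⊕b7⊕b9⊕b11⊕b13⊕b15 = 0⊕1⊕0⊕0⊕1⊕0⊕1⊕1 = 0
s2: b2⊕b3⊕b6⊕b7⊕b10⊕b11⊕b14⊕b15 = 0⊕1⊕0⊕0⊕1⊕0⊕1⊕1 = 0
s4: b4⊕b5⊕b6⊕b7⊕b12⊕b13⊕b14⊕b15 = 0⊕0⊕0⊕0⊕1⊕1⊕1⊕1 = 0
s8: b8⊕b9⊕b10⊕b11⊕b12⊕b13⊕b14⊕b15 = 0⊕1⊕1⊕0⊕1⊕1⊕1⊕1 = 0
Syndrome (s8...s1) = 0000 → position 0 (no error).

0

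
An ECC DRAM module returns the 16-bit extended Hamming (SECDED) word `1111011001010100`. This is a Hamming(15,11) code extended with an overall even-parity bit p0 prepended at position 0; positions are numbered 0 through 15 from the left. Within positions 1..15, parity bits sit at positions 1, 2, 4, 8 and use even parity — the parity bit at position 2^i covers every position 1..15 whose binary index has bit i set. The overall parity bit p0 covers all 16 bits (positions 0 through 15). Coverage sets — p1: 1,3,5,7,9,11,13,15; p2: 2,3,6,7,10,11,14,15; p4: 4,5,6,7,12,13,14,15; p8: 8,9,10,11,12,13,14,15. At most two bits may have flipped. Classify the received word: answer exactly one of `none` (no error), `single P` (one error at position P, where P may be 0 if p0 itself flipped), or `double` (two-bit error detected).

s1: b1⊕b3⊕b5⊕b7⊕b9⊕b11⊕b13⊕b15 = 1⊕1⊕1⊕0⊕1⊕1⊕1⊕0 = 0
s2: b2⊕b3⊕b6⊕b7⊕b10⊕b11⊕b14⊕b15 = 1⊕1⊕1⊕0⊕0⊕1⊕0⊕0 = 0
s4: b4⊕b5⊕b6⊕b7⊕b12⊕b13⊕b14⊕b15 = 0⊕1⊕1⊕0⊕0⊕1⊕0⊕0 = 1
s8: b8⊕b9⊕b10⊕b11⊕b12⊕b13⊕b14⊕b15 = 0⊕1⊕0⊕1⊕0⊕1⊕0⊕0 = 1
Syndrome (s8...s1) = 1100 → position 12.
Overall parity (XOR of all 16 bits, including p0): 1⊕1⊕1⊕1⊕0⊕1⊕1⊕0⊕0⊕1⊕0⊕1⊕0⊕1⊕0⊕0 = 1
Overall=1, syndrome position=12 → single-bit error at position 12.

single 12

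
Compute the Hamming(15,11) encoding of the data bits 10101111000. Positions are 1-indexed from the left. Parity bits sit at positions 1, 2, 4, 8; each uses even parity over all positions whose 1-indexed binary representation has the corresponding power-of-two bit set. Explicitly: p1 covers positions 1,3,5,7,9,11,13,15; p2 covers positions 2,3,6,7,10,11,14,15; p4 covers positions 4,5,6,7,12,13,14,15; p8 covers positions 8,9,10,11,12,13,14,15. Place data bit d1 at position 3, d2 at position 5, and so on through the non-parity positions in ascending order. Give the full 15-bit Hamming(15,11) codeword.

Place data bits at non-power-of-two positions: b3=1, b5=0, b6=1, b7=0, b9=1, b10=1, b11=1, b12=1, b13=0, b14=0, b15=0.
p1 = XOR of data positions {3,5,7,9,11,13,15} = 1⊕0⊕0⊕1⊕1⊕0⊕0 = 1
p2 = XOR of data positions {3,6,7,10,11,14,15} = 1⊕1⊕0⊕1⊕1⊕0⊕0 = 0
p4 = XOR of data positions {5,6,7,12,13,14,15} = 0⊕1⊕0⊕1⊕0⊕0⊕0 = 0
p8 = XOR of data positions {9,10,11,12,13,14,15} = 1⊕1⊕1⊕1⊕0⊕0⊕0 = 0
Codeword b1..b15 = 101001001111000

101001001111000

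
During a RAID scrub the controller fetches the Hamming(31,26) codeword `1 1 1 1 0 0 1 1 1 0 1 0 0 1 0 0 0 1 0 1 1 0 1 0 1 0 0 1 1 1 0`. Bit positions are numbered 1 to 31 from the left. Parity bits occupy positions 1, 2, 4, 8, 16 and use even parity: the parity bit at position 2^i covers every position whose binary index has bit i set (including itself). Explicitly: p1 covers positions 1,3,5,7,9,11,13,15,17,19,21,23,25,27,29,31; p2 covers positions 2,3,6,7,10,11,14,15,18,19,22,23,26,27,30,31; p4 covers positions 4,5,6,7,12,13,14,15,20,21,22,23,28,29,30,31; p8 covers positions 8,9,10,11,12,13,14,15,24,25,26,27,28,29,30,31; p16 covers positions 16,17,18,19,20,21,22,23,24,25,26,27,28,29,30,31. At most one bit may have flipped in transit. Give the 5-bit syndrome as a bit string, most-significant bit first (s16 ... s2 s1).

00101

s1: b1⊕b3⊕b5⊕b7⊕b9⊕b11⊕b13⊕b15⊕b17⊕b19⊕b21⊕b23⊕b25⊕b27⊕b29⊕b31 = 1⊕1⊕0⊕1⊕1⊕1⊕0⊕0⊕0⊕0⊕1⊕1⊕1⊕0⊕1⊕0 = 1
s2: b2⊕b3⊕b6⊕b7⊕b10⊕b11⊕b14⊕b15⊕b18⊕b19⊕b22⊕b23⊕b26⊕b27⊕b30⊕b31 = 1⊕1⊕0⊕1⊕0⊕1⊕1⊕0⊕1⊕0⊕0⊕1⊕0⊕0⊕1⊕0 = 0
s4: b4⊕b5⊕b6⊕b7⊕b12⊕b13⊕b14⊕b15⊕b20⊕b21⊕b22⊕b23⊕b28⊕b29⊕b30⊕b31 = 1⊕0⊕0⊕1⊕0⊕0⊕1⊕0⊕1⊕1⊕0⊕1⊕1⊕1⊕1⊕0 = 1
s8: b8⊕b9⊕b10⊕b11⊕b12⊕b13⊕b14⊕b15⊕b24⊕b25⊕b26⊕b27⊕b28⊕b29⊕b30⊕b31 = 1⊕1⊕0⊕1⊕0⊕0⊕1⊕0⊕0⊕1⊕0⊕0⊕1⊕1⊕1⊕0 = 0
s16: b16⊕b17⊕b18⊕b19⊕b20⊕b21⊕b22⊕b23⊕b24⊕b25⊕b26⊕b27⊕b28⊕b29⊕b30⊕b31 = 0⊕0⊕1⊕0⊕1⊕1⊕0⊕1⊕0⊕1⊕0⊕0⊕1⊕1⊕1⊕0 = 0
Syndrome (s16...s1) = 00101 → position 5.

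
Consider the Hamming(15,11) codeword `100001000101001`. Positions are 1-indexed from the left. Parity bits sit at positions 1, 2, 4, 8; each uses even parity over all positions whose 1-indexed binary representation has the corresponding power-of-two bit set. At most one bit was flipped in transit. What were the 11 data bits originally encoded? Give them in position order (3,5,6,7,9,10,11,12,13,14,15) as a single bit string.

00100101011

s1: b1⊕b3⊕b5⊕b7⊕b9⊕b11⊕b13⊕b15 = 1⊕0⊕0⊕0⊕0⊕0⊕0⊕1 = 0
s2: b2⊕b3⊕b6⊕b7⊕b10⊕b11⊕b14⊕b15 = 0⊕0⊕1⊕0⊕1⊕0⊕0⊕1 = 1
s4: b4⊕b5⊕b6⊕b7⊕b12⊕b13⊕b14⊕b15 = 0⊕0⊕1⊕0⊕1⊕0⊕0⊕1 = 1
s8: b8⊕b9⊕b10⊕b11⊕b12⊕b13⊕b14⊕b15 = 0⊕0⊕1⊕0⊕1⊕0⊕0⊕1 = 1
Syndrome (s8...s1) = 1110 → position 14.
Flip bit 14: corrected codeword = 100001000101011
Data bits at positions 3,5,6,7,9,10,11,12,13,14,15: 00100101011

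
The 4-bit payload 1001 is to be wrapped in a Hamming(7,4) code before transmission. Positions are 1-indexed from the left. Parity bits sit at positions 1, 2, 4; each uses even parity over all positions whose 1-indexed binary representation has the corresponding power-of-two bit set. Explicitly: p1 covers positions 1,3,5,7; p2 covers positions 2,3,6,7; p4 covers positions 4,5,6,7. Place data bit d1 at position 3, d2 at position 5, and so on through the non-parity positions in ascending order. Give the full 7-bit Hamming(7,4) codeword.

0011001

Place data bits at non-power-of-two positions: b3=1, b5=0, b6=0, b7=1.
p1 = XOR of data positions {3,5,7} = 1⊕0⊕1 = 0
p2 = XOR of data positions {3,6,7} = 1⊕0⊕1 = 0
p4 = XOR of data positions {5,6,7} = 0⊕0⊕1 = 1
Codeword b1..b7 = 0011001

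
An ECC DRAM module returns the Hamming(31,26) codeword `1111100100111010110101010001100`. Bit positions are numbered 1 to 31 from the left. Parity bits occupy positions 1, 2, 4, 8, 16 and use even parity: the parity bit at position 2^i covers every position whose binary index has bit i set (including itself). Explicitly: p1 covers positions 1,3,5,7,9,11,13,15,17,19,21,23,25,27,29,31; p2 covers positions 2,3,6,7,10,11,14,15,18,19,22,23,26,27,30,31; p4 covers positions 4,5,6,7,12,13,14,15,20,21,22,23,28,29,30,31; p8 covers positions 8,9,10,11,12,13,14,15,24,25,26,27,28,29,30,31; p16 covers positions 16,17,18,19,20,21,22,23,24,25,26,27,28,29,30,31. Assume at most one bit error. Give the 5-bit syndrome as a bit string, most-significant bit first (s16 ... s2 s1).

s1: b1⊕b3⊕b5⊕b7⊕b9⊕b11⊕b13⊕b15⊕b17⊕b19⊕b21⊕b23⊕b25⊕b27⊕b29⊕b31 = 1⊕1⊕1⊕0⊕0⊕1⊕1⊕1⊕1⊕0⊕0⊕0⊕0⊕0⊕1⊕0 = 0
s2: b2⊕b3⊕b6⊕b7⊕b10⊕b11⊕b14⊕b15⊕b18⊕b19⊕b22⊕b23⊕b26⊕b27⊕b30⊕b31 = 1⊕1⊕0⊕0⊕0⊕1⊕0⊕1⊕1⊕0⊕1⊕0⊕0⊕0⊕0⊕0 = 0
s4: b4⊕b5⊕b6⊕b7⊕b12⊕b13⊕b14⊕b15⊕b20⊕b21⊕b22⊕b23⊕b28⊕b29⊕b30⊕b31 = 1⊕1⊕0⊕0⊕1⊕1⊕0⊕1⊕1⊕0⊕1⊕0⊕1⊕1⊕0⊕0 = 1
s8: b8⊕b9⊕b10⊕b11⊕b12⊕b13⊕b14⊕b15⊕b24⊕b25⊕b26⊕b27⊕b28⊕b29⊕b30⊕b31 = 1⊕0⊕0⊕1⊕1⊕1⊕0⊕1⊕1⊕0⊕0⊕0⊕1⊕1⊕0⊕0 = 0
s16: b16⊕b17⊕b18⊕b19⊕b20⊕b21⊕b22⊕b23⊕b24⊕b25⊕b26⊕b27⊕b28⊕b29⊕b30⊕b31 = 0⊕1⊕1⊕0⊕1⊕0⊕1⊕0⊕1⊕0⊕0⊕0⊕1⊕1⊕0⊕0 = 1
Syndrome (s16...s1) = 10100 → position 20.

10100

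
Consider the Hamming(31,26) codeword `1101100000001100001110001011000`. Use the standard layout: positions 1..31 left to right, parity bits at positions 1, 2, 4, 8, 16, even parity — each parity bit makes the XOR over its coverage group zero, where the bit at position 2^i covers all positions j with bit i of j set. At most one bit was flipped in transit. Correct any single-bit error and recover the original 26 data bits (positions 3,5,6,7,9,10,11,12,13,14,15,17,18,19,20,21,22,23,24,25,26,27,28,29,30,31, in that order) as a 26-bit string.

s1: b1⊕b3⊕b5⊕b7⊕b9⊕b11⊕b13⊕b15⊕b17⊕b19⊕b21⊕b23⊕b25⊕b27⊕b29⊕b31 = 1⊕0⊕1⊕0⊕0⊕0⊕1⊕0⊕0⊕1⊕1⊕0⊕1⊕1⊕0⊕0 = 1
s2: b2⊕b3⊕b6⊕b7⊕b10⊕b11⊕b14⊕b15⊕b18⊕b19⊕b22⊕b23⊕b26⊕b27⊕b30⊕b31 = 1⊕0⊕0⊕0⊕0⊕0⊕1⊕0⊕0⊕1⊕0⊕0⊕0⊕1⊕0⊕0 = 0
s4: b4⊕b5⊕b6⊕b7⊕b12⊕b13⊕b14⊕b15⊕b20⊕b21⊕b22⊕b23⊕b28⊕b29⊕b30⊕b31 = 1⊕1⊕0⊕0⊕0⊕1⊕1⊕0⊕1⊕1⊕0⊕0⊕1⊕0⊕0⊕0 = 1
s8: b8⊕b9⊕b10⊕b11⊕b12⊕b13⊕b14⊕b15⊕b24⊕b25⊕b26⊕b27⊕b28⊕b29⊕b30⊕b31 = 0⊕0⊕0⊕0⊕0⊕1⊕1⊕0⊕0⊕1⊕0⊕1⊕1⊕0⊕0⊕0 = 1
s16: b16⊕b17⊕b18⊕b19⊕b20⊕b21⊕b22⊕b23⊕b24⊕b25⊕b26⊕b27⊕b28⊕b29⊕b30⊕b31 = 0⊕0⊕0⊕1⊕1⊕1⊕0⊕0⊕0⊕1⊕0⊕1⊕1⊕0⊕0⊕0 = 0
Syndrome (s16...s1) = 01101 → position 13.
Flip bit 13: corrected codeword = 1101100000000100001110001011000
Data bits at positions 3,5,6,7,9,10,11,12,13,14,15,17,18,19,20,21,22,23,24,25,26,27,28,29,30,31: 01000000010001110001011000

01000000010001110001011000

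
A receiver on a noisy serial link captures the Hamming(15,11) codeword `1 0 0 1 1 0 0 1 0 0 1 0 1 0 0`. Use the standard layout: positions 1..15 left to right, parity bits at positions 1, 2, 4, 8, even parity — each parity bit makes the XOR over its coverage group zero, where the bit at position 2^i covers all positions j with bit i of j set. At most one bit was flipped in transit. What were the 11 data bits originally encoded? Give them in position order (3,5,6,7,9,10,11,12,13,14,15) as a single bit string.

s1: b1⊕b3⊕b5⊕b7⊕b9⊕b11⊕b13⊕b15 = 1⊕0⊕1⊕0⊕0⊕1⊕1⊕0 = 0
s2: b2⊕b3⊕b6⊕b7⊕b10⊕b11⊕b14⊕b15 = 0⊕0⊕0⊕0⊕0⊕1⊕0⊕0 = 1
s4: b4⊕b5⊕b6⊕b7⊕b12⊕b13⊕b14⊕b15 = 1⊕1⊕0⊕0⊕0⊕1⊕0⊕0 = 1
s8: b8⊕b9⊕b10⊕b11⊕b12⊕b13⊕b14⊕b15 = 1⊕0⊕0⊕1⊕0⊕1⊕0⊕0 = 1
Syndrome (s8...s1) = 1110 → position 14.
Flip bit 14: corrected codeword = 100110010010110
Data bits at positions 3,5,6,7,9,10,11,12,13,14,15: 01000010110

01000010110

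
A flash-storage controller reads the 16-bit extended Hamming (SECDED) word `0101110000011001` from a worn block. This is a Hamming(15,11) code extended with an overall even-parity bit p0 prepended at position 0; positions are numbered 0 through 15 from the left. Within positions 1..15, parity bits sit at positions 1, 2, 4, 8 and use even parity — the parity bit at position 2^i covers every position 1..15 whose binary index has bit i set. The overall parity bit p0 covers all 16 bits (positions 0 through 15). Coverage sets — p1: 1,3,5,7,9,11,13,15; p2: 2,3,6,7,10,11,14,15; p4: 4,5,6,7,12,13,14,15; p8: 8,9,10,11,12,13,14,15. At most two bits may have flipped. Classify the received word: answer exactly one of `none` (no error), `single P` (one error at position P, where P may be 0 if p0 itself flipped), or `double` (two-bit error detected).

single 11

s1: b1⊕b3⊕b5⊕b7⊕b9⊕b11⊕b13⊕b15 = 1⊕1⊕1⊕0⊕0⊕1⊕0⊕1 = 1
s2: b2⊕b3⊕b6⊕b7⊕b10⊕b11⊕b14⊕b15 = 0⊕1⊕0⊕0⊕0⊕1⊕0⊕1 = 1
s4: b4⊕b5⊕b6⊕b7⊕b12⊕b13⊕b14⊕b15 = 1⊕1⊕0⊕0⊕1⊕0⊕0⊕1 = 0
s8: b8⊕b9⊕b10⊕b11⊕b12⊕b13⊕b14⊕b15 = 0⊕0⊕0⊕1⊕1⊕0⊕0⊕1 = 1
Syndrome (s8...s1) = 1011 → position 11.
Overall parity (XOR of all 16 bits, including p0): 0⊕1⊕0⊕1⊕1⊕1⊕0⊕0⊕0⊕0⊕0⊕1⊕1⊕0⊕0⊕1 = 1
Overall=1, syndrome position=11 → single-bit error at position 11.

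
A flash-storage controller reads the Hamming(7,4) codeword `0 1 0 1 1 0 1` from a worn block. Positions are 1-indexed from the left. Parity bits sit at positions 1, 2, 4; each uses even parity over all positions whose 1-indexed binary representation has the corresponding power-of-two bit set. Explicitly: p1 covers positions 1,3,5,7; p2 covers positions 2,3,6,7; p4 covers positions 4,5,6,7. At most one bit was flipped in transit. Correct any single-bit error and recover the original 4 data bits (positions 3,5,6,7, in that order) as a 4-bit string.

0101

s1: b1⊕b3⊕b5⊕b7 = 0⊕0⊕1⊕1 = 0
s2: b2⊕b3⊕b6⊕b7 = 1⊕0⊕0⊕1 = 0
s4: b4⊕b5⊕b6⊕b7 = 1⊕1⊕0⊕1 = 1
Syndrome (s4...s1) = 100 → position 4.
Flip bit 4: corrected codeword = 0100101
Data bits at positions 3,5,6,7: 0101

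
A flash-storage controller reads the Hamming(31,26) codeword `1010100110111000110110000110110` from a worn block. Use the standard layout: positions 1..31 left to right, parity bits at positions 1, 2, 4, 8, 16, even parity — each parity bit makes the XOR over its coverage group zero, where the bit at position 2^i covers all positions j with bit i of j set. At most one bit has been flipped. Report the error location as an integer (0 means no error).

12

s1: b1⊕b3⊕b5⊕b7⊕b9⊕b11⊕b13⊕b15⊕b17⊕b19⊕b21⊕b23⊕b25⊕b27⊕b29⊕b31 = 1⊕1⊕1⊕0⊕1⊕1⊕1⊕0⊕1⊕0⊕1⊕0⊕0⊕1⊕1⊕0 = 0
s2: b2⊕b3⊕b6⊕b7⊕b10⊕b11⊕b14⊕b15⊕b18⊕b19⊕b22⊕b23⊕b26⊕b27⊕b30⊕b31 = 0⊕1⊕0⊕0⊕0⊕1⊕0⊕0⊕1⊕0⊕0⊕0⊕1⊕1⊕1⊕0 = 0
s4: b4⊕b5⊕b6⊕b7⊕b12⊕b13⊕b14⊕b15⊕b20⊕b21⊕b22⊕b23⊕b28⊕b29⊕b30⊕b31 = 0⊕1⊕0⊕0⊕1⊕1⊕0⊕0⊕1⊕1⊕0⊕0⊕0⊕1⊕1⊕0 = 1
s8: b8⊕b9⊕b10⊕b11⊕b12⊕b13⊕b14⊕b15⊕b24⊕b25⊕b26⊕b27⊕b28⊕b29⊕b30⊕b31 = 1⊕1⊕0⊕1⊕1⊕1⊕0⊕0⊕0⊕0⊕1⊕1⊕0⊕1⊕1⊕0 = 1
s16: b16⊕b17⊕b18⊕b19⊕b20⊕b21⊕b22⊕b23⊕b24⊕b25⊕b26⊕b27⊕b28⊕b29⊕b30⊕b31 = 0⊕1⊕1⊕0⊕1⊕1⊕0⊕0⊕0⊕0⊕1⊕1⊕0⊕1⊕1⊕0 = 0
Syndrome (s16...s1) = 01100 → position 12.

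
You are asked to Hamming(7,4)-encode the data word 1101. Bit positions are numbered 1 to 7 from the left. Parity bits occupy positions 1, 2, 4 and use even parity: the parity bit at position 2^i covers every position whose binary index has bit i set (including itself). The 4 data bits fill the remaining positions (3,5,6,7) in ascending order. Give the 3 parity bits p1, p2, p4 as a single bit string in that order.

100

Place data bits at non-power-of-two positions: b3=1, b5=1, b6=0, b7=1.
p1 = XOR of data positions {3,5,7} = 1⊕1⊕1 = 1
p2 = XOR of data positions {3,6,7} = 1⊕0⊕1 = 0
p4 = XOR of data positions {5,6,7} = 1⊕0⊕1 = 0
Parity bits p1,p2,p4 = 100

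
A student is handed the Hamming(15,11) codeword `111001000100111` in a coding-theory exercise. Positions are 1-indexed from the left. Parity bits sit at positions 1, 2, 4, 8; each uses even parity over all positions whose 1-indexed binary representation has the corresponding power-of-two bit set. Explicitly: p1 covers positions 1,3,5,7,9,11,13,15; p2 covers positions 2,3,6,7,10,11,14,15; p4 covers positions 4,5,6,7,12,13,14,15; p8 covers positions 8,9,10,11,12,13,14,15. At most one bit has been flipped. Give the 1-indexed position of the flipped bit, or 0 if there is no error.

s1: b1⊕b3⊕b5⊕b7⊕b9⊕b11⊕b13⊕b15 = 1⊕1⊕0⊕0⊕0⊕0⊕1⊕1 = 0
s2: b2⊕b3⊕b6⊕b7⊕b10⊕b11⊕b14⊕b15 = 1⊕1⊕1⊕0⊕1⊕0⊕1⊕1 = 0
s4: b4⊕b5⊕b6⊕b7⊕b12⊕b13⊕b14⊕b15 = 0⊕0⊕1⊕0⊕0⊕1⊕1⊕1 = 0
s8: b8⊕b9⊕b10⊕b11⊕b12⊕b13⊕b14⊕b15 = 0⊕0⊕1⊕0⊕0⊕1⊕1⊕1 = 0
Syndrome (s8...s1) = 0000 → position 0 (no error).

0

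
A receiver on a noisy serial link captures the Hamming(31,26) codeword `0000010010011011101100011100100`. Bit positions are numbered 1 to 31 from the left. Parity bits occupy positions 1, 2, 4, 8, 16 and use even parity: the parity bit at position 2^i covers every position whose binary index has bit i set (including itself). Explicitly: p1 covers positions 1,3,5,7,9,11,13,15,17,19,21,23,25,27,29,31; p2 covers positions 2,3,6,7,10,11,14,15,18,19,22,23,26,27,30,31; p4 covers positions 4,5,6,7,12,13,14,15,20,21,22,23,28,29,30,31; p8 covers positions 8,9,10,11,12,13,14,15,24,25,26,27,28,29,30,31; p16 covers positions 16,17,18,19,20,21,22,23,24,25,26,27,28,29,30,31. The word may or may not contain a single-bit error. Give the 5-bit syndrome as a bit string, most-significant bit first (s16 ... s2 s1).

s1: b1⊕b3⊕b5⊕b7⊕b9⊕b11⊕b13⊕b15⊕b17⊕b19⊕b21⊕b23⊕b25⊕b27⊕b29⊕b31 = 0⊕0⊕0⊕0⊕1⊕0⊕1⊕1⊕1⊕1⊕0⊕0⊕1⊕0⊕1⊕0 = 1
s2: b2⊕b3⊕b6⊕b7⊕b10⊕b11⊕b14⊕b15⊕b18⊕b19⊕b22⊕b23⊕b26⊕b27⊕b30⊕b31 = 0⊕0⊕1⊕0⊕0⊕0⊕0⊕1⊕0⊕1⊕0⊕0⊕1⊕0⊕0⊕0 = 0
s4: b4⊕b5⊕b6⊕b7⊕b12⊕b13⊕b14⊕b15⊕b20⊕b21⊕b22⊕b23⊕b28⊕b29⊕b30⊕b31 = 0⊕0⊕1⊕0⊕1⊕1⊕0⊕1⊕1⊕0⊕0⊕0⊕0⊕1⊕0⊕0 = 0
s8: b8⊕b9⊕b10⊕b11⊕b12⊕b13⊕b14⊕b15⊕b24⊕b25⊕b26⊕b27⊕b28⊕b29⊕b30⊕b31 = 0⊕1⊕0⊕0⊕1⊕1⊕0⊕1⊕1⊕1⊕1⊕0⊕0⊕1⊕0⊕0 = 0
s16: b16⊕b17⊕b18⊕b19⊕b20⊕b21⊕b22⊕b23⊕b24⊕b25⊕b26⊕b27⊕b28⊕b29⊕b30⊕b31 = 1⊕1⊕0⊕1⊕1⊕0⊕0⊕0⊕1⊕1⊕1⊕0⊕0⊕1⊕0⊕0 = 0
Syndrome (s16...s1) = 00001 → position 1.

00001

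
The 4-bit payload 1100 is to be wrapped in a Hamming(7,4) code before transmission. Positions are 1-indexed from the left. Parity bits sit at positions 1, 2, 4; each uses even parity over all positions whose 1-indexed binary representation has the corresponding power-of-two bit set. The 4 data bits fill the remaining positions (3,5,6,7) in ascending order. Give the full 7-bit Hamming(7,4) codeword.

Place data bits at non-power-of-two positions: b3=1, b5=1, b6=0, b7=0.
p1 = XOR of data positions {3,5,7} = 1⊕1⊕0 = 0
p2 = XOR of data positions {3,6,7} = 1⊕0⊕0 = 1
p4 = XOR of data positions {5,6,7} = 1⊕0⊕0 = 1
Codeword b1..b7 = 0111100

0111100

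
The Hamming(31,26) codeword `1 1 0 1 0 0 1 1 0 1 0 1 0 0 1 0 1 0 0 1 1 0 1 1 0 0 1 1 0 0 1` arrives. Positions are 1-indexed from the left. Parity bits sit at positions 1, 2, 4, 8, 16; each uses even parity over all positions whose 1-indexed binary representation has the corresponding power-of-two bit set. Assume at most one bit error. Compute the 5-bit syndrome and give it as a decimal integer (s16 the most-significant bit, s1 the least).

s1: b1⊕b3⊕b5⊕b7⊕b9⊕b11⊕b13⊕b15⊕b17⊕b19⊕b21⊕b23⊕b25⊕b27⊕b29⊕b31 = 1⊕0⊕0⊕1⊕0⊕0⊕0⊕1⊕1⊕0⊕1⊕1⊕0⊕1⊕0⊕1 = 0
s2: b2⊕b3⊕b6⊕b7⊕b10⊕b11⊕b14⊕b15⊕b18⊕b19⊕b22⊕b23⊕b26⊕b27⊕b30⊕b31 = 1⊕0⊕0⊕1⊕1⊕0⊕0⊕1⊕0⊕0⊕0⊕1⊕0⊕1⊕0⊕1 = 1
s4: b4⊕b5⊕b6⊕b7⊕b12⊕b13⊕b14⊕b15⊕b20⊕b21⊕b22⊕b23⊕b28⊕b29⊕b30⊕b31 = 1⊕0⊕0⊕1⊕1⊕0⊕0⊕1⊕1⊕1⊕0⊕1⊕1⊕0⊕0⊕1 = 1
s8: b8⊕b9⊕b10⊕b11⊕b12⊕b13⊕b14⊕b15⊕b24⊕b25⊕b26⊕b27⊕b28⊕b29⊕b30⊕b31 = 1⊕0⊕1⊕0⊕1⊕0⊕0⊕1⊕1⊕0⊕0⊕1⊕1⊕0⊕0⊕1 = 0
s16: b16⊕b17⊕b18⊕b19⊕b20⊕b21⊕b22⊕b23⊕b24⊕b25⊕b26⊕b27⊕b28⊕b29⊕b30⊕b31 = 0⊕1⊕0⊕0⊕1⊕1⊕0⊕1⊕1⊕0⊕0⊕1⊕1⊕0⊕0⊕1 = 0
Syndrome (s16...s1) = 00110 → position 6.

6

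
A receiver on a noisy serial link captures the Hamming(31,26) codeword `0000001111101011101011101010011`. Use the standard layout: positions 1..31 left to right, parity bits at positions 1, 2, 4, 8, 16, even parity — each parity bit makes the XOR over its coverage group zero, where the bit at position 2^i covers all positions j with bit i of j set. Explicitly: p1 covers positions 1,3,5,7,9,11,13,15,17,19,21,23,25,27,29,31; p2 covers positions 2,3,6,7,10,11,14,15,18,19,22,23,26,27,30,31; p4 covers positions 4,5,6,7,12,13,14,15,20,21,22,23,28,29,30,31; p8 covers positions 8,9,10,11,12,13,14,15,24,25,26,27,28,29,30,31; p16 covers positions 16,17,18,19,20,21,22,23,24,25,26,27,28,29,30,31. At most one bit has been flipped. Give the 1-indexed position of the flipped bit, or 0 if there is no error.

0

s1: b1⊕b3⊕b5⊕b7⊕b9⊕b11⊕b13⊕b15⊕b17⊕b19⊕b21⊕b23⊕b25⊕b27⊕b29⊕b31 = 0⊕0⊕0⊕1⊕1⊕1⊕1⊕1⊕1⊕1⊕1⊕1⊕1⊕1⊕0⊕1 = 0
s2: b2⊕b3⊕b6⊕b7⊕b10⊕b11⊕b14⊕b15⊕b18⊕b19⊕b22⊕b23⊕b26⊕b27⊕b30⊕b31 = 0⊕0⊕0⊕1⊕1⊕1⊕0⊕1⊕0⊕1⊕1⊕1⊕0⊕1⊕1⊕1 = 0
s4: b4⊕b5⊕b6⊕b7⊕b12⊕b13⊕b14⊕b15⊕b20⊕b21⊕b22⊕b23⊕b28⊕b29⊕b30⊕b31 = 0⊕0⊕0⊕1⊕0⊕1⊕0⊕1⊕0⊕1⊕1⊕1⊕0⊕0⊕1⊕1 = 0
s8: b8⊕b9⊕b10⊕b11⊕b12⊕b13⊕b14⊕b15⊕b24⊕b25⊕b26⊕b27⊕b28⊕b29⊕b30⊕b31 = 1⊕1⊕1⊕1⊕0⊕1⊕0⊕1⊕0⊕1⊕0⊕1⊕0⊕0⊕1⊕1 = 0
s16: b16⊕b17⊕b18⊕b19⊕b20⊕b21⊕b22⊕b23⊕b24⊕b25⊕b26⊕b27⊕b28⊕b29⊕b30⊕b31 = 1⊕1⊕0⊕1⊕0⊕1⊕1⊕1⊕0⊕1⊕0⊕1⊕0⊕0⊕1⊕1 = 0
Syndrome (s16...s1) = 00000 → position 0 (no error).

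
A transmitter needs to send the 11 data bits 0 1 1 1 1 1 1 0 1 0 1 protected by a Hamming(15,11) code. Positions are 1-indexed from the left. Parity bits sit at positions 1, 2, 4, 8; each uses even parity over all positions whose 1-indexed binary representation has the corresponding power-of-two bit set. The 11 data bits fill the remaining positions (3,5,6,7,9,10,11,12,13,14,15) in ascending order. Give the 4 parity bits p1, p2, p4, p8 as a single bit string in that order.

Place data bits at non-power-of-two positions: b3=0, b5=1, b6=1, b7=1, b9=1, b10=1, b11=1, b12=0, b13=1, b14=0, b15=1.
p1 = XOR of data positions {3,5,7,9,11,13,15} = 0⊕1⊕1⊕1⊕1⊕1⊕1 = 0
p2 = XOR of data positions {3,6,7,10,11,14,15} = 0⊕1⊕1⊕1⊕1⊕0⊕1 = 1
p4 = XOR of data positions {5,6,7,12,13,14,15} = 1⊕1⊕1⊕0⊕1⊕0⊕1 = 1
p8 = XOR of data positions {9,10,11,12,13,14,15} = 1⊕1⊕1⊕0⊕1⊕0⊕1 = 1
Parity bits p1,p2,p4,p8 = 0111

0111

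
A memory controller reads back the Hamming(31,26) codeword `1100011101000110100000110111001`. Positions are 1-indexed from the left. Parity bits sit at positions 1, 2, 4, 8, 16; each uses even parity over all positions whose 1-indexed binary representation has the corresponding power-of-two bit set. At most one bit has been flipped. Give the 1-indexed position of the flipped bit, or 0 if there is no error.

s1: b1⊕b3⊕b5⊕b7⊕b9⊕b11⊕b13⊕b15⊕b17⊕b19⊕b21⊕b23⊕b25⊕b27⊕b29⊕b31 = 1⊕0⊕0⊕1⊕0⊕0⊕0⊕1⊕1⊕0⊕0⊕1⊕0⊕1⊕0⊕1 = 1
s2: b2⊕b3⊕b6⊕b7⊕b10⊕b11⊕b14⊕b15⊕b18⊕b19⊕b22⊕b23⊕b26⊕b27⊕b30⊕b31 = 1⊕0⊕1⊕1⊕1⊕0⊕1⊕1⊕0⊕0⊕0⊕1⊕1⊕1⊕0⊕1 = 0
s4: b4⊕b5⊕b6⊕b7⊕b12⊕b13⊕b14⊕b15⊕b20⊕b21⊕b22⊕b23⊕b28⊕b29⊕b30⊕b31 = 0⊕0⊕1⊕1⊕0⊕0⊕1⊕1⊕0⊕0⊕0⊕1⊕1⊕0⊕0⊕1 = 1
s8: b8⊕b9⊕b10⊕b11⊕b12⊕b13⊕b14⊕b15⊕b24⊕b25⊕b26⊕b27⊕b28⊕b29⊕b30⊕b31 = 1⊕0⊕1⊕0⊕0⊕0⊕1⊕1⊕1⊕0⊕1⊕1⊕1⊕0⊕0⊕1 = 1
s16: b16⊕b17⊕b18⊕b19⊕b20⊕b21⊕b22⊕b23⊕b24⊕b25⊕b26⊕b27⊕b28⊕b29⊕b30⊕b31 = 0⊕1⊕0⊕0⊕0⊕0⊕0⊕1⊕1⊕0⊕1⊕1⊕1⊕0⊕0⊕1 = 1
Syndrome (s16...s1) = 11101 → position 29.

29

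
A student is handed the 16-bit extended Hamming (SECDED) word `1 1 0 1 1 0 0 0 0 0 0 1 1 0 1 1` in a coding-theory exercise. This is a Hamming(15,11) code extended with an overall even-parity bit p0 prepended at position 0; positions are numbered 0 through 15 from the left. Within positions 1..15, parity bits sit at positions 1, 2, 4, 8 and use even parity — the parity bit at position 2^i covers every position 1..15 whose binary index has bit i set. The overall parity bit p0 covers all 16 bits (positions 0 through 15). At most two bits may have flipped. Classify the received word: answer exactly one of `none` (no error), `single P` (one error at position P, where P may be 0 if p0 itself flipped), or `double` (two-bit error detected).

s1: b1⊕b3⊕b5⊕b7⊕b9⊕b11⊕b13⊕b15 = 1⊕1⊕0⊕0⊕0⊕1⊕0⊕1 = 0
s2: b2⊕b3⊕b6⊕b7⊕b10⊕b11⊕b14⊕b15 = 0⊕1⊕0⊕0⊕0⊕1⊕1⊕1 = 0
s4: b4⊕b5⊕b6⊕b7⊕b12⊕b13⊕b14⊕b15 = 1⊕0⊕0⊕0⊕1⊕0⊕1⊕1 = 0
s8: b8⊕b9⊕b10⊕b11⊕b12⊕b13⊕b14⊕b15 = 0⊕0⊕0⊕1⊕1⊕0⊕1⊕1 = 0
Syndrome (s8...s1) = 0000 → position 0 (no error).
Overall parity (XOR of all 16 bits, including p0): 1⊕1⊕0⊕1⊕1⊕0⊕0⊕0⊕0⊕0⊕0⊕1⊕1⊕0⊕1⊕1 = 0
Overall=0, syndrome position=0 → no error.

none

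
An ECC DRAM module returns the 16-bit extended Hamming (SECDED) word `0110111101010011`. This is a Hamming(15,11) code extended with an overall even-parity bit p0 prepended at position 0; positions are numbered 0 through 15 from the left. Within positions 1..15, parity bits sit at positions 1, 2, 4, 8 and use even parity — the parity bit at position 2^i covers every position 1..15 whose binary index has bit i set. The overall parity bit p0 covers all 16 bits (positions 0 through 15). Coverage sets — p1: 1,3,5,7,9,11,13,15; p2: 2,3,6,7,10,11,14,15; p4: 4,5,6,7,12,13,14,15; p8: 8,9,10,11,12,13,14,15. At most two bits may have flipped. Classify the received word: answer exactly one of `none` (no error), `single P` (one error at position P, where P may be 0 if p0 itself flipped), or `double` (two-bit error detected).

s1: b1⊕b3⊕b5⊕b7⊕b9⊕b11⊕b13⊕b15 = 1⊕0⊕1⊕1⊕1⊕1⊕0⊕1 = 0
s2: b2⊕b3⊕b6⊕b7⊕b10⊕b11⊕b14⊕b15 = 1⊕0⊕1⊕1⊕0⊕1⊕1⊕1 = 0
s4: b4⊕b5⊕b6⊕b7⊕b12⊕b13⊕b14⊕b15 = 1⊕1⊕1⊕1⊕0⊕0⊕1⊕1 = 0
s8: b8⊕b9⊕b10⊕b11⊕b12⊕b13⊕b14⊕b15 = 0⊕1⊕0⊕1⊕0⊕0⊕1⊕1 = 0
Syndrome (s8...s1) = 0000 → position 0 (no error).
Overall parity (XOR of all 16 bits, including p0): 0⊕1⊕1⊕0⊕1⊕1⊕1⊕1⊕0⊕1⊕0⊕1⊕0⊕0⊕1⊕1 = 0
Overall=0, syndrome position=0 → no error.

none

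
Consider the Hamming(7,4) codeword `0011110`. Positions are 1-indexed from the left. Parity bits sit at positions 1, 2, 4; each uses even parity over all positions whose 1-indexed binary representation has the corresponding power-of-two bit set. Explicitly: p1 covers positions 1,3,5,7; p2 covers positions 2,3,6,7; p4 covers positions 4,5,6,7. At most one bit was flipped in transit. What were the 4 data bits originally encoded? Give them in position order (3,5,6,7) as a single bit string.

1110

s1: b1⊕b3⊕b5⊕b7 = 0⊕1⊕1⊕0 = 0
s2: b2⊕b3⊕b6⊕b7 = 0⊕1⊕1⊕0 = 0
s4: b4⊕b5⊕b6⊕b7 = 1⊕1⊕1⊕0 = 1
Syndrome (s4...s1) = 100 → position 4.
Flip bit 4: corrected codeword = 0010110
Data bits at positions 3,5,6,7: 1110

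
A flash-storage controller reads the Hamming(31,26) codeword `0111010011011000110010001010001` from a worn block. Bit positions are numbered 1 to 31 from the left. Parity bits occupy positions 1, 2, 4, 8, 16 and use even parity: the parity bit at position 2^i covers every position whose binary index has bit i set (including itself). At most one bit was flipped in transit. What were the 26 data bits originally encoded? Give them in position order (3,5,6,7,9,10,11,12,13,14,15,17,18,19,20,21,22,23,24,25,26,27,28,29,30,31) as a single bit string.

10101001100110010001010001

s1: b1⊕b3⊕b5⊕b7⊕b9⊕b11⊕b13⊕b15⊕b17⊕b19⊕b21⊕b23⊕b25⊕b27⊕b29⊕b31 = 0⊕1⊕0⊕0⊕1⊕0⊕1⊕0⊕1⊕0⊕1⊕0⊕1⊕1⊕0⊕1 = 0
s2: b2⊕b3⊕b6⊕b7⊕b10⊕b11⊕b14⊕b15⊕b18⊕b19⊕b22⊕b23⊕b26⊕b27⊕b30⊕b31 = 1⊕1⊕1⊕0⊕1⊕0⊕0⊕0⊕1⊕0⊕0⊕0⊕0⊕1⊕0⊕1 = 1
s4: b4⊕b5⊕b6⊕b7⊕b12⊕b13⊕b14⊕b15⊕b20⊕b21⊕b22⊕b23⊕b28⊕b29⊕b30⊕b31 = 1⊕0⊕1⊕0⊕1⊕1⊕0⊕0⊕0⊕1⊕0⊕0⊕0⊕0⊕0⊕1 = 0
s8: b8⊕b9⊕b10⊕b11⊕b12⊕b13⊕b14⊕b15⊕b24⊕b25⊕b26⊕b27⊕b28⊕b29⊕b30⊕b31 = 0⊕1⊕1⊕0⊕1⊕1⊕0⊕0⊕0⊕1⊕0⊕1⊕0⊕0⊕0⊕1 = 1
s16: b16⊕b17⊕b18⊕b19⊕b20⊕b21⊕b22⊕b23⊕b24⊕b25⊕b26⊕b27⊕b28⊕b29⊕b30⊕b31 = 0⊕1⊕1⊕0⊕0⊕1⊕0⊕0⊕0⊕1⊕0⊕1⊕0⊕0⊕0⊕1 = 0
Syndrome (s16...s1) = 01010 → position 10.
Flip bit 10: corrected codeword = 0111010010011000110010001010001
Data bits at positions 3,5,6,7,9,10,11,12,13,14,15,17,18,19,20,21,22,23,24,25,26,27,28,29,30,31: 10101001100110010001010001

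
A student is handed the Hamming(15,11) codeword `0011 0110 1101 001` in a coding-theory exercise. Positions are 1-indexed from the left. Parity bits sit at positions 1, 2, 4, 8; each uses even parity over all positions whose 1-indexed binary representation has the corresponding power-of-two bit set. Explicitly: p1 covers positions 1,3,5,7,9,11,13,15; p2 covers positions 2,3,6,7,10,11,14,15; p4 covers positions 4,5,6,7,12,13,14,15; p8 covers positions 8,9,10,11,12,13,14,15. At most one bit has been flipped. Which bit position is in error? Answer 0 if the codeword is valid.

6

s1: b1⊕b3⊕b5⊕b7⊕b9⊕b11⊕b13⊕b15 = 0⊕1⊕0⊕1⊕1⊕0⊕0⊕1 = 0
s2: b2⊕b3⊕b6⊕b7⊕b10⊕b11⊕b14⊕b15 = 0⊕1⊕1⊕1⊕1⊕0⊕0⊕1 = 1
s4: b4⊕b5⊕b6⊕b7⊕b12⊕b13⊕b14⊕b15 = 1⊕0⊕1⊕1⊕1⊕0⊕0⊕1 = 1
s8: b8⊕b9⊕b10⊕b11⊕b12⊕b13⊕b14⊕b15 = 0⊕1⊕1⊕0⊕1⊕0⊕0⊕1 = 0
Syndrome (s8...s1) = 0110 → position 6.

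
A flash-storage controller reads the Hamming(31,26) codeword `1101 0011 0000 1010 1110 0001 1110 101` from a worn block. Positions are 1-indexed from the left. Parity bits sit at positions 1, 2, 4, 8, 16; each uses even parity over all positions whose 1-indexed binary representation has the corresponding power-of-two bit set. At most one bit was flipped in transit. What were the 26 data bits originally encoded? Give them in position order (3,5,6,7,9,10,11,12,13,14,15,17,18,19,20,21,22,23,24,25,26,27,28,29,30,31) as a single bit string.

s1: b1⊕b3⊕b5⊕b7⊕b9⊕b11⊕b13⊕b15⊕b17⊕b19⊕b21⊕b23⊕b25⊕b27⊕b29⊕b31 = 1⊕0⊕0⊕1⊕0⊕0⊕1⊕1⊕1⊕1⊕0⊕0⊕1⊕1⊕1⊕1 = 0
s2: b2⊕b3⊕b6⊕b7⊕b10⊕b11⊕b14⊕b15⊕b18⊕b19⊕b22⊕b23⊕b26⊕b27⊕b30⊕b31 = 1⊕0⊕0⊕1⊕0⊕0⊕0⊕1⊕1⊕1⊕0⊕0⊕1⊕1⊕0⊕1 = 0
s4: b4⊕b5⊕b6⊕b7⊕b12⊕b13⊕b14⊕b15⊕b20⊕b21⊕b22⊕b23⊕b28⊕b29⊕b30⊕b31 = 1⊕0⊕0⊕1⊕0⊕1⊕0⊕1⊕0⊕0⊕0⊕0⊕0⊕1⊕0⊕1 = 0
s8: b8⊕b9⊕b10⊕b11⊕b12⊕b13⊕b14⊕b15⊕b24⊕b25⊕b26⊕b27⊕b28⊕b29⊕b30⊕b31 = 1⊕0⊕0⊕0⊕0⊕1⊕0⊕1⊕1⊕1⊕1⊕1⊕0⊕1⊕0⊕1 = 1
s16: b16⊕b17⊕b18⊕b19⊕b20⊕b21⊕b22⊕b23⊕b24⊕b25⊕b26⊕b27⊕b28⊕b29⊕b30⊕b31 = 0⊕1⊕1⊕1⊕0⊕0⊕0⊕0⊕1⊕1⊕1⊕1⊕0⊕1⊕0⊕1 = 1
Syndrome (s16...s1) = 11000 → position 24.
Flip bit 24: corrected codeword = 1101001100001010111000001110101
Data bits at positions 3,5,6,7,9,10,11,12,13,14,15,17,18,19,20,21,22,23,24,25,26,27,28,29,30,31: 00010000101111000001110101

00010000101111000001110101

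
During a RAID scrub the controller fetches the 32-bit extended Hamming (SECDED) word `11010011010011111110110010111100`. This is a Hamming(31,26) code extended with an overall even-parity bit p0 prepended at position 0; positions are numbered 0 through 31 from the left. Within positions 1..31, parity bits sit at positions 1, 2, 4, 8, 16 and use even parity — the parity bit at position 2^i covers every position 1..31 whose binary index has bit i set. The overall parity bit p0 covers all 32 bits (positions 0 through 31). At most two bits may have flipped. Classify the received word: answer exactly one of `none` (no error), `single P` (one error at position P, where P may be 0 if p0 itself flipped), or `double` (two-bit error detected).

none

s1: b1⊕b3⊕b5⊕b7⊕b9⊕b11⊕b13⊕b15⊕b17⊕b19⊕b21⊕b23⊕b25⊕b27⊕b29⊕b31 = 1⊕1⊕0⊕1⊕1⊕0⊕1⊕1⊕1⊕0⊕1⊕0⊕0⊕1⊕1⊕0 = 0
s2: b2⊕b3⊕b6⊕b7⊕b10⊕b11⊕b14⊕b15⊕b18⊕b19⊕b22⊕b23⊕b26⊕b27⊕b30⊕b31 = 0⊕1⊕1⊕1⊕0⊕0⊕1⊕1⊕1⊕0⊕0⊕0⊕1⊕1⊕0⊕0 = 0
s4: b4⊕b5⊕b6⊕b7⊕b12⊕b13⊕b14⊕b15⊕b20⊕b21⊕b22⊕b23⊕b28⊕b29⊕b30⊕b31 = 0⊕0⊕1⊕1⊕1⊕1⊕1⊕1⊕1⊕1⊕0⊕0⊕1⊕1⊕0⊕0 = 0
s8: b8⊕b9⊕b10⊕b11⊕b12⊕b13⊕b14⊕b15⊕b24⊕b25⊕b26⊕b27⊕b28⊕b29⊕b30⊕b31 = 0⊕1⊕0⊕0⊕1⊕1⊕1⊕1⊕1⊕0⊕1⊕1⊕1⊕1⊕0⊕0 = 0
s16: b16⊕b17⊕b18⊕b19⊕b20⊕b21⊕b22⊕b23⊕b24⊕b25⊕b26⊕b27⊕b28⊕b29⊕b30⊕b31 = 1⊕1⊕1⊕0⊕1⊕1⊕0⊕0⊕1⊕0⊕1⊕1⊕1⊕1⊕0⊕0 = 0
Syndrome (s16...s1) = 00000 → position 0 (no error).
Overall parity (XOR of all 32 bits, including p0): 1⊕1⊕0⊕1⊕0⊕0⊕1⊕1⊕0⊕1⊕0⊕0⊕1⊕1⊕1⊕1⊕1⊕1⊕1⊕0⊕1⊕1⊕0⊕0⊕1⊕0⊕1⊕1⊕1⊕1⊕0⊕0 = 0
Overall=0, syndrome position=0 → no error.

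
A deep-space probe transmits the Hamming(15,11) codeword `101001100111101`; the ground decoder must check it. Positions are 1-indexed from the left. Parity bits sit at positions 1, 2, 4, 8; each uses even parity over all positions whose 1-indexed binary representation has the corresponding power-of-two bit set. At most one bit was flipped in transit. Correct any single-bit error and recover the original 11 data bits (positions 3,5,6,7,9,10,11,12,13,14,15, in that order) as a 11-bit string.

s1: b1⊕b3⊕b5⊕b7⊕b9⊕b11⊕b13⊕b15 = 1⊕1⊕0⊕1⊕0⊕1⊕1⊕1 = 0
s2: b2⊕b3⊕b6⊕b7⊕b10⊕b11⊕b14⊕b15 = 0⊕1⊕1⊕1⊕1⊕1⊕0⊕1 = 0
s4: b4⊕b5⊕b6⊕b7⊕b12⊕b13⊕b14⊕b15 = 0⊕0⊕1⊕1⊕1⊕1⊕0⊕1 = 1
s8: b8⊕b9⊕b10⊕b11⊕b12⊕b13⊕b14⊕b15 = 0⊕0⊕1⊕1⊕1⊕1⊕0⊕1 = 1
Syndrome (s8...s1) = 1100 → position 12.
Flip bit 12: corrected codeword = 101001100110101
Data bits at positions 3,5,6,7,9,10,11,12,13,14,15: 10110110101

10110110101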